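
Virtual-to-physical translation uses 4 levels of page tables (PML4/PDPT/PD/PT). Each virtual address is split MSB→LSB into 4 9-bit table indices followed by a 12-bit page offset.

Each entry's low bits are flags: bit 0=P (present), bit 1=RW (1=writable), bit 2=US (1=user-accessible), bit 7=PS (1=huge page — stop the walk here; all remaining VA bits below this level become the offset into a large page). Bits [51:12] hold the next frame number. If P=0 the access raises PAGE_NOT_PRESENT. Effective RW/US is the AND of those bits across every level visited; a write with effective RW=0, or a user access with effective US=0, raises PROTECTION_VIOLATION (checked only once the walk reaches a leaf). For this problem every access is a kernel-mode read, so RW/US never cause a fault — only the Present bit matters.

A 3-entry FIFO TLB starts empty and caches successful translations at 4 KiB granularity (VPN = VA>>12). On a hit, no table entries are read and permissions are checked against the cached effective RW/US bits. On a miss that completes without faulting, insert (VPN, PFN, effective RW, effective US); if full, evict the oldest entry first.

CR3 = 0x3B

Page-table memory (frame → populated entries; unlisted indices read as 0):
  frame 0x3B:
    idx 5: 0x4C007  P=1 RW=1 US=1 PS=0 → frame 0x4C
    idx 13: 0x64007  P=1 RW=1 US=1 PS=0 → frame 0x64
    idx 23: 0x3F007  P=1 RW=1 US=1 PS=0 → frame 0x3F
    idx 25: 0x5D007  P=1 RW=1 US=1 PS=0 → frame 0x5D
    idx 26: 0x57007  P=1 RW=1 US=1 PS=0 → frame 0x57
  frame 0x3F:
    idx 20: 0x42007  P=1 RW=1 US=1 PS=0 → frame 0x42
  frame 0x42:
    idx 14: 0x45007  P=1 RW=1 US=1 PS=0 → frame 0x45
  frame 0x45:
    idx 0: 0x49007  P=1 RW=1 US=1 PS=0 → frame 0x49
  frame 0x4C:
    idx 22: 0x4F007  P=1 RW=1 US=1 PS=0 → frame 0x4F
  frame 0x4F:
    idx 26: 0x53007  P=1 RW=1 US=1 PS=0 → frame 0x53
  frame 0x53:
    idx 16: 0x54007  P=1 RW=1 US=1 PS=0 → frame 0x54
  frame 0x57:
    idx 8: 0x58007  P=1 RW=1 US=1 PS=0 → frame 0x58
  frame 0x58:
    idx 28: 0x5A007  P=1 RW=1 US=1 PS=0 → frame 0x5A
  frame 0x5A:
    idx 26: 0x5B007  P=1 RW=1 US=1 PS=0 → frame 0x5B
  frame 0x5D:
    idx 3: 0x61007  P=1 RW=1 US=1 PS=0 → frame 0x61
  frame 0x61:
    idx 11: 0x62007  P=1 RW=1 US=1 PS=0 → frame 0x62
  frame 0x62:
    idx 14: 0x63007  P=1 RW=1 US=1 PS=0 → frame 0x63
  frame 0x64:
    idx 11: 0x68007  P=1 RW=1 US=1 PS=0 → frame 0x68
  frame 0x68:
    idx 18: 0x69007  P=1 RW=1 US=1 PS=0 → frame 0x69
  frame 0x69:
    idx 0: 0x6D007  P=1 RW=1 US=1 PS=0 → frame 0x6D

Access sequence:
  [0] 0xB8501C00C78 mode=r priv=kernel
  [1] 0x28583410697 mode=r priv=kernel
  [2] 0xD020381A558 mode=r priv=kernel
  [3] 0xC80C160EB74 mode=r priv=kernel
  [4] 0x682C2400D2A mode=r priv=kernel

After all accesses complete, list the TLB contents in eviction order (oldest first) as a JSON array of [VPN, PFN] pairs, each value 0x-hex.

Per-access translation:
#0 VA=0xB8501C00C78 (r,kernel):
  lvl0: tbl 0x3B, slot 23 ⇒ 0x3F007 (P1/RW1/US1/PS0)
  lvl1: tbl 0x3F, slot 20 ⇒ 0x42007 (P1/RW1/US1/PS0)
  lvl2: tbl 0x42, slot 14 ⇒ 0x45007 (P1/RW1/US1/PS0)
  lvl3: tbl 0x45, slot 0 ⇒ 0x49007 (P1/RW1/US1/PS0)
  ⇒ phys 0x49C78  [4 reads]
#1 VA=0x28583410697 (r,kernel):
  lvl0: tbl 0x3B, slot 5 ⇒ 0x4C007 (P1/RW1/US1/PS0)
  lvl1: tbl 0x4C, slot 22 ⇒ 0x4F007 (P1/RW1/US1/PS0)
  lvl2: tbl 0x4F, slot 26 ⇒ 0x53007 (P1/RW1/US1/PS0)
  lvl3: tbl 0x53, slot 16 ⇒ 0x54007 (P1/RW1/US1/PS0)
  ⇒ phys 0x54697  [4 reads]
#2 VA=0xD020381A558 (r,kernel):
  lvl0: tbl 0x3B, slot 26 ⇒ 0x57007 (P1/RW1/US1/PS0)
  lvl1: tbl 0x57, slot 8 ⇒ 0x58007 (P1/RW1/US1/PS0)
  lvl2: tbl 0x58, slot 28 ⇒ 0x5A007 (P1/RW1/US1/PS0)
  lvl3: tbl 0x5A, slot 26 ⇒ 0x5B007 (P1/RW1/US1/PS0)
  ⇒ phys 0x5B558  [4 reads]
#3 VA=0xC80C160EB74 (r,kernel):
  lvl0: tbl 0x3B, slot 25 ⇒ 0x5D007 (P1/RW1/US1/PS0)
  lvl1: tbl 0x5D, slot 3 ⇒ 0x61007 (P1/RW1/US1/PS0)
  lvl2: tbl 0x61, slot 11 ⇒ 0x62007 (P1/RW1/US1/PS0)
  lvl3: tbl 0x62, slot 14 ⇒ 0x63007 (P1/RW1/US1/PS0)
  ⇒ phys 0x63B74  [4 reads]
#4 VA=0x682C2400D2A (r,kernel):
  lvl0: tbl 0x3B, slot 13 ⇒ 0x64007 (P1/RW1/US1/PS0)
  lvl1: tbl 0x64, slot 11 ⇒ 0x68007 (P1/RW1/US1/PS0)
  lvl2: tbl 0x68, slot 18 ⇒ 0x69007 (P1/RW1/US1/PS0)
  lvl3: tbl 0x69, slot 0 ⇒ 0x6D007 (P1/RW1/US1/PS0)
  ⇒ phys 0x6DD2A  [4 reads]

TLB: [["0xD020381A", "0x5B"], ["0xC80C160E", "0x63"], ["0x682C2400", "0x6D"]]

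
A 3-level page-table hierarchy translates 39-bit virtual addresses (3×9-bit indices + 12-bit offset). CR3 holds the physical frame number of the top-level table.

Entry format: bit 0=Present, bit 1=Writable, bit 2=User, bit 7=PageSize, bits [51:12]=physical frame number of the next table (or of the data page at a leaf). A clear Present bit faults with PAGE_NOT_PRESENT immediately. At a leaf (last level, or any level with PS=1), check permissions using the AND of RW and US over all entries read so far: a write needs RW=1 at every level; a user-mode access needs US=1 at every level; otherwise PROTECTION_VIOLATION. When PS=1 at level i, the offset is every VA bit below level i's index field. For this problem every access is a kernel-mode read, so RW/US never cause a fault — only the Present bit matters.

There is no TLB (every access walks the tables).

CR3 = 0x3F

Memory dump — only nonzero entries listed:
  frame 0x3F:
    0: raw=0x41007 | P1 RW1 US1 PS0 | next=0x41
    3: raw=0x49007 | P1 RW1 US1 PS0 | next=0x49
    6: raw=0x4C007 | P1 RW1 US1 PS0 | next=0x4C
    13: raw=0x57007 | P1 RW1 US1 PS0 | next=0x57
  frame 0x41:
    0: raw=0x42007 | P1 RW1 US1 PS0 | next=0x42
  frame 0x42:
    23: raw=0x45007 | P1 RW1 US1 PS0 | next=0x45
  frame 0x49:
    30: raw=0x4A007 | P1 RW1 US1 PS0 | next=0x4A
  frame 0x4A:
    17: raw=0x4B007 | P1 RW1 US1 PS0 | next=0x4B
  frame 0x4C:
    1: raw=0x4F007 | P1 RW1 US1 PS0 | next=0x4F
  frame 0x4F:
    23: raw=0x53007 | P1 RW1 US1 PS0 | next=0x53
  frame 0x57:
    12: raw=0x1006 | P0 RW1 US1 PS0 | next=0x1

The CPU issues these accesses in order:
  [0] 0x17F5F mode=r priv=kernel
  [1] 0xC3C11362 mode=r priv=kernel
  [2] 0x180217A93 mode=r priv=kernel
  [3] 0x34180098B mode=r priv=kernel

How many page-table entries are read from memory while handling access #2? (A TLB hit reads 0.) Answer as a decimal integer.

Trace:
#0 VA=0x17F5F (r,kernel):
  lvl0: tbl 0x3F, slot 0 ⇒ 0x41007 (P1/RW1/US1/PS0)
  lvl1: tbl 0x41, slot 0 ⇒ 0x42007 (P1/RW1/US1/PS0)
  lvl2: tbl 0x42, slot 23 ⇒ 0x45007 (P1/RW1/US1/PS0)
  ⇒ phys 0x45F5F  [3 reads]
#1 VA=0xC3C11362 (r,kernel):
  lvl0: tbl 0x3F, slot 3 ⇒ 0x49007 (P1/RW1/US1/PS0)
  lvl1: tbl 0x49, slot 30 ⇒ 0x4A007 (P1/RW1/US1/PS0)
  lvl2: tbl 0x4A, slot 17 ⇒ 0x4B007 (P1/RW1/US1/PS0)
  ⇒ phys 0x4B362  [3 reads]
#2 VA=0x180217A93 (r,kernel):
  lvl0: tbl 0x3F, slot 6 ⇒ 0x4C007 (P1/RW1/US1/PS0)
  lvl1: tbl 0x4C, slot 1 ⇒ 0x4F007 (P1/RW1/US1/PS0)
  lvl2: tbl 0x4F, slot 23 ⇒ 0x53007 (P1/RW1/US1/PS0)
  ⇒ phys 0x53A93  [3 reads]
#3 VA=0x34180098B (r,kernel):
  lvl0: tbl 0x3F, slot 13 ⇒ 0x57007 (P1/RW1/US1/PS0)
  lvl1: tbl 0x57, slot 12 ⇒ 0x1006 (P0/RW1/US1/PS0)
  ✗ PAGE_NOT_PRESENT  [2 reads]

Entries read for #2: 3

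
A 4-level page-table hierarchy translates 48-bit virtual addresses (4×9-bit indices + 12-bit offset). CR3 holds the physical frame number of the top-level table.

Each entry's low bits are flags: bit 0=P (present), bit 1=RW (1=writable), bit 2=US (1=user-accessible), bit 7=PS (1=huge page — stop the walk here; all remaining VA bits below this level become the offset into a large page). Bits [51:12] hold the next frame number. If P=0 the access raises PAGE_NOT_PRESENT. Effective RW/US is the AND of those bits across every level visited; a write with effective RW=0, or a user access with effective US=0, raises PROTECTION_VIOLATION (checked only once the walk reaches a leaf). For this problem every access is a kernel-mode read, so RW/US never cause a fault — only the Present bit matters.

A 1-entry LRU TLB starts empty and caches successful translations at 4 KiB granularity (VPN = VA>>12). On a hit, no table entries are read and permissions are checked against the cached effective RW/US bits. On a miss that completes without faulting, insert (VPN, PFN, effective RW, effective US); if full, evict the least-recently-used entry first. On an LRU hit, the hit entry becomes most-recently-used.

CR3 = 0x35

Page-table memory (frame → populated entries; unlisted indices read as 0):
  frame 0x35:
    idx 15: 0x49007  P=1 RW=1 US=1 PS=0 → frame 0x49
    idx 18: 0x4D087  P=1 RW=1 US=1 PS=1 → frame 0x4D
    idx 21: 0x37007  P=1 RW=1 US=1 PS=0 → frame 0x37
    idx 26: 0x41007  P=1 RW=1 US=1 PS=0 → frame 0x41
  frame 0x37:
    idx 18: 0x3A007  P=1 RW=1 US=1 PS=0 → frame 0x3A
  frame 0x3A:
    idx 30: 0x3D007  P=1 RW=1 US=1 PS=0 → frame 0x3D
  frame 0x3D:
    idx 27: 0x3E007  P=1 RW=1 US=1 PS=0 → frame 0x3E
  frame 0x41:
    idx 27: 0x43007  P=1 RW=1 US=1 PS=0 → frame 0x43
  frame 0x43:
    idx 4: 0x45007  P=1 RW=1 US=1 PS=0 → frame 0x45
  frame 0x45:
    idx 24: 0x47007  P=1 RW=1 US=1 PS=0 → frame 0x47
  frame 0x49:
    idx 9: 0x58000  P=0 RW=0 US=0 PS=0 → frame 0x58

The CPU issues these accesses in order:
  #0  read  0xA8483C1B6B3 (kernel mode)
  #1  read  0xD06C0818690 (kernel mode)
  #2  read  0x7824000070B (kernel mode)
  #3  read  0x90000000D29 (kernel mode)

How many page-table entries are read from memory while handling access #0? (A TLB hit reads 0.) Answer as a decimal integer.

Per-access translation:
#0 VA=0xA8483C1B6B3 (r,kernel):
  L0 @0x35[21] → 0x37007  P=1,RW=1,US=1,PS=0
  L1 @0x37[18] → 0x3A007  P=1,RW=1,US=1,PS=0
  L2 @0x3A[30] → 0x3D007  P=1,RW=1,US=1,PS=0
  L3 @0x3D[27] → 0x3E007  P=1,RW=1,US=1,PS=0
  ⇒ phys 0x3E6B3  [4 reads]
#1 VA=0xD06C0818690 (r,kernel):
  L0 @0x35[26] → 0x41007  P=1,RW=1,US=1,PS=0
  L1 @0x41[27] → 0x43007  P=1,RW=1,US=1,PS=0
  L2 @0x43[4] → 0x45007  P=1,RW=1,US=1,PS=0
  L3 @0x45[24] → 0x47007  P=1,RW=1,US=1,PS=0
  ⇒ phys 0x47690  [4 reads]
#2 VA=0x7824000070B (r,kernel):
  L0 @0x35[15] → 0x49007  P=1,RW=1,US=1,PS=0
  L1 @0x49[9] → 0x58000  P=0,RW=0,US=0,PS=0
  ⇒ fault: PAGE_NOT_PRESENT  — 2 lookups
#3 VA=0x90000000D29 (r,kernel):
  L0 @0x35[18] → 0x4D087  P=1,RW=1,US=1,PS=1
  ⇒ phys 0x4DD29 (huge @L0)  [1 reads]

Entries read for #0: 4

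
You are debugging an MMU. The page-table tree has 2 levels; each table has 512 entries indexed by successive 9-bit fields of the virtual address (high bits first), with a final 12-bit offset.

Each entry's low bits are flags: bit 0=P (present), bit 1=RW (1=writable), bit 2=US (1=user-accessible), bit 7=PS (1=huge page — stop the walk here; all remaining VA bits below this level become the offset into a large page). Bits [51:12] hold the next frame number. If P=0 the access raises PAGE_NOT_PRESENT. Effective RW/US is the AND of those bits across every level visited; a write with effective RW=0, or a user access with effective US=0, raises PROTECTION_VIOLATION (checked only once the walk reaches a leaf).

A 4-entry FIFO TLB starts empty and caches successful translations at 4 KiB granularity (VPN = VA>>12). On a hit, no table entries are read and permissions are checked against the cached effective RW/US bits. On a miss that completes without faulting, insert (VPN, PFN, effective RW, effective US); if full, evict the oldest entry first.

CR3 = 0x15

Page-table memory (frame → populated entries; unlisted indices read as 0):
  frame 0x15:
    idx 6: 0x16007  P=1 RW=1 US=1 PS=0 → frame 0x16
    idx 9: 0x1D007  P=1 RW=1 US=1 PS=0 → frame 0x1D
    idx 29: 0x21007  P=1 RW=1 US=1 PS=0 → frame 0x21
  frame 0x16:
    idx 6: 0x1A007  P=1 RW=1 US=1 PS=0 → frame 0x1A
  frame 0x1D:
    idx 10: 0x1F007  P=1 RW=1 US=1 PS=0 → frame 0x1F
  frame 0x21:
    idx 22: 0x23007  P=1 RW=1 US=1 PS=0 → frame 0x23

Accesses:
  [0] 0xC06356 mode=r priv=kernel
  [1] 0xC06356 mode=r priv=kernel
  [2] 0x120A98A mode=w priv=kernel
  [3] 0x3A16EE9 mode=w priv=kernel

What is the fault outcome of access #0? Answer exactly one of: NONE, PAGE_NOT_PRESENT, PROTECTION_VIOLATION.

Per-access translation:
#0 VA=0xC06356 (r,kernel):
  lvl0: tbl 0x15, slot 6 ⇒ 0x16007 (P1/RW1/US1/PS0)
  lvl1: tbl 0x16, slot 6 ⇒ 0x1A007 (P1/RW1/US1/PS0)
  ✓ 0x1A356  — 2 lookups
#1 VA=0xC06356 (r,kernel):
  TLB hit vpn=0xC06 → PA=0x1A356
#2 VA=0x120A98A (w,kernel):
  lvl0: tbl 0x15, slot 9 ⇒ 0x1D007 (P1/RW1/US1/PS0)
  lvl1: tbl 0x1D, slot 10 ⇒ 0x1F007 (P1/RW1/US1/PS0)
  ✓ 0x1F98A  — 2 lookups
#3 VA=0x3A16EE9 (w,kernel):
  lvl0: tbl 0x15, slot 29 ⇒ 0x21007 (P1/RW1/US1/PS0)
  lvl1: tbl 0x21, slot 22 ⇒ 0x23007 (P1/RW1/US1/PS0)
  ✓ 0x23EE9  — 2 lookups

Access #0 fault: NONE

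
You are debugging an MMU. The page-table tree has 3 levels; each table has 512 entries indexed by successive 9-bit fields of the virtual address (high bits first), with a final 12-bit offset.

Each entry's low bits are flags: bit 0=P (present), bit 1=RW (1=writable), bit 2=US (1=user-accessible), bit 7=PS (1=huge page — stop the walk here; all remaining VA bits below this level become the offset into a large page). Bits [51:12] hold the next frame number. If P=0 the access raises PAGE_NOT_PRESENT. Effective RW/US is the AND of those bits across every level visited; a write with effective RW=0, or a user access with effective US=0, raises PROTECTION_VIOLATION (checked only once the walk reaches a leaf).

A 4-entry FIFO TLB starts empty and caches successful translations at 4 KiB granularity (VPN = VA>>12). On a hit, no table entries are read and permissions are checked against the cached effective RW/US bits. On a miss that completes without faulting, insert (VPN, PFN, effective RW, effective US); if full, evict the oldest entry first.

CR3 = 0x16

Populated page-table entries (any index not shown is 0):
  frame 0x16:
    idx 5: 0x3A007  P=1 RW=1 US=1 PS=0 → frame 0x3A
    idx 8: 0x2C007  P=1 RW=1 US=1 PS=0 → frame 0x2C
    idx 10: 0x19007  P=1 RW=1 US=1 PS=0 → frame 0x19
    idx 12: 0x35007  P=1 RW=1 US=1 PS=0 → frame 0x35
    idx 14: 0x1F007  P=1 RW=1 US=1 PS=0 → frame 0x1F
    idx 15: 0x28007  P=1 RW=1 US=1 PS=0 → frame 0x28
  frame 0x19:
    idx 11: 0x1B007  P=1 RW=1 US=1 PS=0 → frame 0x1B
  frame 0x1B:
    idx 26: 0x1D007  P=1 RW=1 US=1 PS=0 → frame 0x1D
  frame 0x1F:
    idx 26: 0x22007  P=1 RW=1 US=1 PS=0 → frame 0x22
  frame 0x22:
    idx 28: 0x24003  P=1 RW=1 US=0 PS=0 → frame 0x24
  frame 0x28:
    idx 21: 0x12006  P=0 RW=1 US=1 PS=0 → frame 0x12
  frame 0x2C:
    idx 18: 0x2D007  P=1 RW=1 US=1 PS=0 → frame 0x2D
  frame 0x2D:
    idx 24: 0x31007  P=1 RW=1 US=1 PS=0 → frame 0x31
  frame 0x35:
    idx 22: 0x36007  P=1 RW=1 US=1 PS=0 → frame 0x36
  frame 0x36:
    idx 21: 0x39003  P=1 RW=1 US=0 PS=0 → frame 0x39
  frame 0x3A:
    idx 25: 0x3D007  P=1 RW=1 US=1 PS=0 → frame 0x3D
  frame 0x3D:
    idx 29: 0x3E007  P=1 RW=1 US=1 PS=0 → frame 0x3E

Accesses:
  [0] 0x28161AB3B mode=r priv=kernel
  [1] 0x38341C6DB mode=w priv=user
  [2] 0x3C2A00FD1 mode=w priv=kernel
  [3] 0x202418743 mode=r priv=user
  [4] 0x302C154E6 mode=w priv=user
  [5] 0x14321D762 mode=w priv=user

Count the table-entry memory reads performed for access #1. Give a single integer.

Trace:
#0 VA=0x28161AB3B (r,kernel):
  lvl0: tbl 0x16, slot 10 ⇒ 0x19007 (P1/RW1/US1/PS0)
  lvl1: tbl 0x19, slot 11 ⇒ 0x1B007 (P1/RW1/US1/PS0)
  lvl2: tbl 0x1B, slot 26 ⇒ 0x1D007 (P1/RW1/US1/PS0)
  ⇒ phys 0x1DB3B  [3 reads]
#1 VA=0x38341C6DB (w,user):
  lvl0: tbl 0x16, slot 14 ⇒ 0x1F007 (P1/RW1/US1/PS0)
  lvl1: tbl 0x1F, slot 26 ⇒ 0x22007 (P1/RW1/US1/PS0)
  lvl2: tbl 0x22, slot 28 ⇒ 0x24003 (P1/RW1/US0/PS0)
  → PROTECTION_VIOLATION  (3 entries read)
#2 VA=0x3C2A00FD1 (w,kernel):
  lvl0: tbl 0x16, slot 15 ⇒ 0x28007 (P1/RW1/US1/PS0)
  lvl1: tbl 0x28, slot 21 ⇒ 0x12006 (P0/RW1/US1/PS0)
  → PAGE_NOT_PRESENT  (2 entries read)
#3 VA=0x202418743 (r,user):
  lvl0: tbl 0x16, slot 8 ⇒ 0x2C007 (P1/RW1/US1/PS0)
  lvl1: tbl 0x2C, slot 18 ⇒ 0x2D007 (P1/RW1/US1/PS0)
  lvl2: tbl 0x2D, slot 24 ⇒ 0x31007 (P1/RW1/US1/PS0)
  ⇒ phys 0x31743  [3 reads]
#4 VA=0x302C154E6 (w,user):
  lvl0: tbl 0x16, slot 12 ⇒ 0x35007 (P1/RW1/US1/PS0)
  lvl1: tbl 0x35, slot 22 ⇒ 0x36007 (P1/RW1/US1/PS0)
  lvl2: tbl 0x36, slot 21 ⇒ 0x39003 (P1/RW1/US0/PS0)
  → PROTECTION_VIOLATION  (3 entries read)
#5 VA=0x14321D762 (w,user):
  lvl0: tbl 0x16, slot 5 ⇒ 0x3A007 (P1/RW1/US1/PS0)
  lvl1: tbl 0x3A, slot 25 ⇒ 0x3D007 (P1/RW1/US1/PS0)
  lvl2: tbl 0x3D, slot 29 ⇒ 0x3E007 (P1/RW1/US1/PS0)
  ⇒ phys 0x3E762  [3 reads]

Entries read for #1: 3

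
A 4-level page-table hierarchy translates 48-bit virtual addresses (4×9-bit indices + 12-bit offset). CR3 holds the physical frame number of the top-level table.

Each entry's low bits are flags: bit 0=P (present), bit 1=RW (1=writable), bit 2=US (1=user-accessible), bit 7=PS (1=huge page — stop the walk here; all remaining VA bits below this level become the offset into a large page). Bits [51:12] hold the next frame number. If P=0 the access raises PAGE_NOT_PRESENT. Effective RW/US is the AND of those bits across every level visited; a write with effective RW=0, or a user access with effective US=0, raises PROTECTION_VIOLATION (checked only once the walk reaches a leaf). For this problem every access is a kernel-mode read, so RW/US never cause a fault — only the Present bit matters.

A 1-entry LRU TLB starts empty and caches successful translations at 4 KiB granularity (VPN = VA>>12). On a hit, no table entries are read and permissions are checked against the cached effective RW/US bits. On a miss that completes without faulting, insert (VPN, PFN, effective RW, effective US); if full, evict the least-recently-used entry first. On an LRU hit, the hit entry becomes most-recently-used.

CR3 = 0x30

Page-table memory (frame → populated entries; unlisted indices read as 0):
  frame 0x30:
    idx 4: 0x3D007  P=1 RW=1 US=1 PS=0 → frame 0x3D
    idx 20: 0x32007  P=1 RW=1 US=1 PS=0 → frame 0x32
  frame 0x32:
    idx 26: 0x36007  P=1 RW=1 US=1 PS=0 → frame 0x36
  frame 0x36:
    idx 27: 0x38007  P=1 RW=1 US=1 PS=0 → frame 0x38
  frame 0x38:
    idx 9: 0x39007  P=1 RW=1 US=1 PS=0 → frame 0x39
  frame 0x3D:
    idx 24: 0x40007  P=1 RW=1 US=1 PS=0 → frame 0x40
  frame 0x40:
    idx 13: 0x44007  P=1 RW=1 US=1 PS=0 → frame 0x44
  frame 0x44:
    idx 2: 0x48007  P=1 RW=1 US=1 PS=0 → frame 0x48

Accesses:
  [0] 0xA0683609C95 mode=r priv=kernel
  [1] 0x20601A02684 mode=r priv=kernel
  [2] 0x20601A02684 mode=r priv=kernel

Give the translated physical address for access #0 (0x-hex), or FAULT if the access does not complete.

Trace:
#0 VA=0xA0683609C95 (r,kernel):
  lvl0: tbl 0x30, slot 20 ⇒ 0x32007 (P1/RW1/US1/PS0)
  lvl1: tbl 0x32, slot 26 ⇒ 0x36007 (P1/RW1/US1/PS0)
  lvl2: tbl 0x36, slot 27 ⇒ 0x38007 (P1/RW1/US1/PS0)
  lvl3: tbl 0x38, slot 9 ⇒ 0x39007 (P1/RW1/US1/PS0)
  → PA=0x39C95  (4 entries read)
#1 VA=0x20601A02684 (r,kernel):
  lvl0: tbl 0x30, slot 4 ⇒ 0x3D007 (P1/RW1/US1/PS0)
  lvl1: tbl 0x3D, slot 24 ⇒ 0x40007 (P1/RW1/US1/PS0)
  lvl2: tbl 0x40, slot 13 ⇒ 0x44007 (P1/RW1/US1/PS0)
  lvl3: tbl 0x44, slot 2 ⇒ 0x48007 (P1/RW1/US1/PS0)
  → PA=0x48684  (4 entries read)
#2 VA=0x20601A02684 (r,kernel):
  TLB hit vpn=0x20601A02 → PA=0x48684

Access #0 PA: 0x39C95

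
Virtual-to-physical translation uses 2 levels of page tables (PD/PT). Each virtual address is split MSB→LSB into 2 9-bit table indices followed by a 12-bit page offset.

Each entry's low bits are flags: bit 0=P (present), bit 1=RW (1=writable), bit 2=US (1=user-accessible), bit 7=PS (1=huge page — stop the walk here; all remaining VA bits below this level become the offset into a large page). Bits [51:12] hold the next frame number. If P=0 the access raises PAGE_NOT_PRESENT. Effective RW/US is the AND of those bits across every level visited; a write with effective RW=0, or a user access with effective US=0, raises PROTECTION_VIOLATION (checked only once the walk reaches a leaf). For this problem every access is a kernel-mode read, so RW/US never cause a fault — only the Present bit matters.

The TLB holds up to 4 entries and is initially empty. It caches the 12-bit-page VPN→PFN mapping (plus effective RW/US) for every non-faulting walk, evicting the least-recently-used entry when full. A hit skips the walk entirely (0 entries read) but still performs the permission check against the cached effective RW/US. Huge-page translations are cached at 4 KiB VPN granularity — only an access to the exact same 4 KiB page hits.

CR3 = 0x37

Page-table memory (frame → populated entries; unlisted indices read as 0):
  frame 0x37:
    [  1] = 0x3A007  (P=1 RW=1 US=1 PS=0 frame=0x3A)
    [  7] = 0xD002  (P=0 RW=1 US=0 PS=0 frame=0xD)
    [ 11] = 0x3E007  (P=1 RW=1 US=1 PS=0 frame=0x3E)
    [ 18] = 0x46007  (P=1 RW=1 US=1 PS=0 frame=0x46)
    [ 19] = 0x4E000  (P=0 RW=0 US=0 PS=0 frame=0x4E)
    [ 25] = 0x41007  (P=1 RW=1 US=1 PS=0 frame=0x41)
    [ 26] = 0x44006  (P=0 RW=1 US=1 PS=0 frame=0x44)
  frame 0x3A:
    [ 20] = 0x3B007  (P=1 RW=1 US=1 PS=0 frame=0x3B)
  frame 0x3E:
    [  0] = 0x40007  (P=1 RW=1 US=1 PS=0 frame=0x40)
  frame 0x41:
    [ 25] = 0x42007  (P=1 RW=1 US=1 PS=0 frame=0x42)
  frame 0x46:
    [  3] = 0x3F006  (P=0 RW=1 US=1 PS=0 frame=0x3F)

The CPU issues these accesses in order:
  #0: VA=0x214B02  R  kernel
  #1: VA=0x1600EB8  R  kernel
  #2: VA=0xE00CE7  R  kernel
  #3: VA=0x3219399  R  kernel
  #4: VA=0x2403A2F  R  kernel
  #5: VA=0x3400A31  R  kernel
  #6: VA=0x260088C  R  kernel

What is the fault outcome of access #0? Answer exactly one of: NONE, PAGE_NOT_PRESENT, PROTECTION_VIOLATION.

Walk each access:
#0 VA=0x214B02 (r,kernel):
  [0] read 0x37 idx=1: raw=0x3A007 flags P=1 W=1 U=1 S=0
  [1] read 0x3A idx=20: raw=0x3B007 flags P=1 W=1 U=1 S=0
  ⇒ phys 0x3BB02  [2 reads]
#1 VA=0x1600EB8 (r,kernel):
  [0] read 0x37 idx=11: raw=0x3E007 flags P=1 W=1 U=1 S=0
  [1] read 0x3E idx=0: raw=0x40007 flags P=1 W=1 U=1 S=0
  ⇒ phys 0x40EB8  [2 reads]
#2 VA=0xE00CE7 (r,kernel):
  [0] read 0x37 idx=7: raw=0xD002 flags P=0 W=1 U=0 S=0
  → PAGE_NOT_PRESENT  (1 entries read)
#3 VA=0x3219399 (r,kernel):
  [0] read 0x37 idx=25: raw=0x41007 flags P=1 W=1 U=1 S=0
  [1] read 0x41 idx=25: raw=0x42007 flags P=1 W=1 U=1 S=0
  ⇒ phys 0x42399  [2 reads]
#4 VA=0x2403A2F (r,kernel):
  [0] read 0x37 idx=18: raw=0x46007 flags P=1 W=1 U=1 S=0
  [1] read 0x46 idx=3: raw=0x3F006 flags P=0 W=1 U=1 S=0
  → PAGE_NOT_PRESENT  (2 entries read)
#5 VA=0x3400A31 (r,kernel):
  [0] read 0x37 idx=26: raw=0x44006 flags P=0 W=1 U=1 S=0
  → PAGE_NOT_PRESENT  (1 entries read)
#6 VA=0x260088C (r,kernel):
  [0] read 0x37 idx=19: raw=0x4E000 flags P=0 W=0 U=0 S=0
  → PAGE_NOT_PRESENT  (1 entries read)

Access #0 fault: NONE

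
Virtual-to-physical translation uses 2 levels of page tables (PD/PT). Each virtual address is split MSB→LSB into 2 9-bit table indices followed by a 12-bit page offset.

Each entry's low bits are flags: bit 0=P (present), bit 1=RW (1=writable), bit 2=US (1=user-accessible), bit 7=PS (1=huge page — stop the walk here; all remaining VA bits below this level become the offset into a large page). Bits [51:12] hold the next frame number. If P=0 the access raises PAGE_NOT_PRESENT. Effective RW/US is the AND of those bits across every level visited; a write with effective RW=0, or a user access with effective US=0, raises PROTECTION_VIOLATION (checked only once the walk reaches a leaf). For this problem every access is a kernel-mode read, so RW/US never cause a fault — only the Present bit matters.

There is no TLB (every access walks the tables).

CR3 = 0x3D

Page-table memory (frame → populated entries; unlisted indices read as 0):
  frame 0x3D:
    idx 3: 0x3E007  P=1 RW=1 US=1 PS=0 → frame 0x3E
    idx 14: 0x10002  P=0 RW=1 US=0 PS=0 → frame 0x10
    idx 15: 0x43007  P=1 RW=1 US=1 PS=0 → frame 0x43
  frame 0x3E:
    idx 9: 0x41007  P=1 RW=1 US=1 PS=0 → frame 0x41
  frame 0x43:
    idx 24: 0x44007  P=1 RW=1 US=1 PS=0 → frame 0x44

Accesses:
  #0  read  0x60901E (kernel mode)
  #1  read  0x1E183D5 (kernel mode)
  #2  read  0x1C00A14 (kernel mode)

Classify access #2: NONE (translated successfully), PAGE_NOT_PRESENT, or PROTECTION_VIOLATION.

Per-access translation:
#0 VA=0x60901E (r,kernel):
  L0: frame=0x3D idx=3 entry=0x3E007 [P=1 RW=1 US=1 PS=0]
  L1: frame=0x3E idx=9 entry=0x41007 [P=1 RW=1 US=1 PS=0]
  ⇒ phys 0x4101E  [2 reads]
#1 VA=0x1E183D5 (r,kernel):
  L0: frame=0x3D idx=15 entry=0x43007 [P=1 RW=1 US=1 PS=0]
  L1: frame=0x43 idx=24 entry=0x44007 [P=1 RW=1 US=1 PS=0]
  ⇒ phys 0x443D5  [2 reads]
#2 VA=0x1C00A14 (r,kernel):
  L0: frame=0x3D idx=14 entry=0x10002 [P=0 RW=1 US=0 PS=0]
  → PAGE_NOT_PRESENT  (1 entries read)

Access #2 fault: PAGE_NOT_PRESENT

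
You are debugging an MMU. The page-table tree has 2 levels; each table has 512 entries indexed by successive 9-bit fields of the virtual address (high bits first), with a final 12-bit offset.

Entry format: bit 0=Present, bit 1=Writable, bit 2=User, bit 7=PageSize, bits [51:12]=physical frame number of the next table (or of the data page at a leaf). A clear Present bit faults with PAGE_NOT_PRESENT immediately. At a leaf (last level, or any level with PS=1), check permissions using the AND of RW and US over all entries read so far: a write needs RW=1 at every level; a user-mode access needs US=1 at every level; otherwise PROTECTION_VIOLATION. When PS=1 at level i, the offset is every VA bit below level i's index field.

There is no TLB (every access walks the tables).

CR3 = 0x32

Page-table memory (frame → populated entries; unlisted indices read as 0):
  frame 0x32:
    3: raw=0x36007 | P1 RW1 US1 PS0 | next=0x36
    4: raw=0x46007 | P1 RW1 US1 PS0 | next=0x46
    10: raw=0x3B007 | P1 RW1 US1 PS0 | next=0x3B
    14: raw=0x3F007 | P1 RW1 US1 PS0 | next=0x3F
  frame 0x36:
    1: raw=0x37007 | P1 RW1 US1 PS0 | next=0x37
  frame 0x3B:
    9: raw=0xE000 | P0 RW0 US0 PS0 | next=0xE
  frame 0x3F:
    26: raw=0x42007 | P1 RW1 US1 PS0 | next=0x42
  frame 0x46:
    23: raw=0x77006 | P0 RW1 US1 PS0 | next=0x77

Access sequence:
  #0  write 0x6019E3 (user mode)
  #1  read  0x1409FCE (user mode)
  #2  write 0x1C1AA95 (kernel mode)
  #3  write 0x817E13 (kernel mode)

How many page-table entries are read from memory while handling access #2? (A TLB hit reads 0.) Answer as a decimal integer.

Walk each access:
#0 VA=0x6019E3 (w,user):
  L0 @0x32[3] → 0x36007  P=1,RW=1,US=1,PS=0
  L1 @0x36[1] → 0x37007  P=1,RW=1,US=1,PS=0
  ⇒ phys 0x379E3  [2 reads]
#1 VA=0x1409FCE (r,user):
  L0 @0x32[10] → 0x3B007  P=1,RW=1,US=1,PS=0
  L1 @0x3B[9] → 0xE000  P=0,RW=0,US=0,PS=0
  ✗ PAGE_NOT_PRESENT  [2 reads]
#2 VA=0x1C1AA95 (w,kernel):
  L0 @0x32[14] → 0x3F007  P=1,RW=1,US=1,PS=0
  L1 @0x3F[26] → 0x42007  P=1,RW=1,US=1,PS=0
  ⇒ phys 0x42A95  [2 reads]
#3 VA=0x817E13 (w,kernel):
  L0 @0x32[4] → 0x46007  P=1,RW=1,US=1,PS=0
  L1 @0x46[23] → 0x77006  P=0,RW=1,US=1,PS=0
  ✗ PAGE_NOT_PRESENT  [2 reads]

Entries read for #2: 2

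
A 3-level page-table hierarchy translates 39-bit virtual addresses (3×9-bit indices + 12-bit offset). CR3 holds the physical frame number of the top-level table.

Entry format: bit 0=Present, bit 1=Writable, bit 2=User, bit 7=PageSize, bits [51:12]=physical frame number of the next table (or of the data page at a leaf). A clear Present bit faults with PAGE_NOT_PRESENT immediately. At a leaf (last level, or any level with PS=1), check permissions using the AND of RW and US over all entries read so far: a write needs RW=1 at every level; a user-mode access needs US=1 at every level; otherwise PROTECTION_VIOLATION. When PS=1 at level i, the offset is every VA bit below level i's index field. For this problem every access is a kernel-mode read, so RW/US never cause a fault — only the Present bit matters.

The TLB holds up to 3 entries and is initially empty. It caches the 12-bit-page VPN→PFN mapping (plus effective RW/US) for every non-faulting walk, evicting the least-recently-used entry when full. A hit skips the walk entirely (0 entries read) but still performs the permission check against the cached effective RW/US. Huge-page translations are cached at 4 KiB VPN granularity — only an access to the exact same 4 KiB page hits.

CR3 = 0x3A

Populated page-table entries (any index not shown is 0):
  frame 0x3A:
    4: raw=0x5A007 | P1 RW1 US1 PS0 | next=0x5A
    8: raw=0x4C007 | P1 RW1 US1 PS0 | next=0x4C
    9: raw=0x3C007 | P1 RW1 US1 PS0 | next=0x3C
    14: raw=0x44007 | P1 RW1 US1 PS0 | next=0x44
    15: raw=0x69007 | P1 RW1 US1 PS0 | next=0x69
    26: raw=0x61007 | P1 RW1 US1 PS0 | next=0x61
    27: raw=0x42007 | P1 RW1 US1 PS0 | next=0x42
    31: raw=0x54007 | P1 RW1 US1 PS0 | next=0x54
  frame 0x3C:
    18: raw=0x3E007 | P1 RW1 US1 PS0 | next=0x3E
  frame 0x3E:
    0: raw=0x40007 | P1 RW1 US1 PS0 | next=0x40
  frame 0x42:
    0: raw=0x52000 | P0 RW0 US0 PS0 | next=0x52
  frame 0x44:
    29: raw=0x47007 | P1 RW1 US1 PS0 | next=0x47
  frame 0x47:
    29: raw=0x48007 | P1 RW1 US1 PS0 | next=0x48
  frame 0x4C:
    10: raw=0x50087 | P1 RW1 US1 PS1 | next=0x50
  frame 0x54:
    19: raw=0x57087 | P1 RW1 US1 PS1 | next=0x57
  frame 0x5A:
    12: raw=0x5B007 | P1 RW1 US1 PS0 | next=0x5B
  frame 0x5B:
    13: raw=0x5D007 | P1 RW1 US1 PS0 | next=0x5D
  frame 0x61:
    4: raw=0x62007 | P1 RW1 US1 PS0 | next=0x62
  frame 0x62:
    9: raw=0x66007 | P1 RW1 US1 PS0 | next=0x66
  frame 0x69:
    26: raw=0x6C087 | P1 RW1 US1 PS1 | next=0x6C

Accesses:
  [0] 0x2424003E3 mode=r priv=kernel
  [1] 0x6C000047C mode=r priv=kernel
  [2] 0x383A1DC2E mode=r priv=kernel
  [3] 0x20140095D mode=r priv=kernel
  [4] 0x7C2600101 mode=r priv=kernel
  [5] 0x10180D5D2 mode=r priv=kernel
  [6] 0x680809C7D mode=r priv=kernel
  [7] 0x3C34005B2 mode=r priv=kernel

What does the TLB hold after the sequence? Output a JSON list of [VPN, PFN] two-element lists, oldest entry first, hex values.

Trace:
#0 VA=0x2424003E3 (r,kernel):
  lvl0: tbl 0x3A, slot 9 ⇒ 0x3C007 (P1/RW1/US1/PS0)
  lvl1: tbl 0x3C, slot 18 ⇒ 0x3E007 (P1/RW1/US1/PS0)
  lvl2: tbl 0x3E, slot 0 ⇒ 0x40007 (P1/RW1/US1/PS0)
  ⇒ phys 0x403E3  [3 reads]
#1 VA=0x6C000047C (r,kernel):
  lvl0: tbl 0x3A, slot 27 ⇒ 0x42007 (P1/RW1/US1/PS0)
  lvl1: tbl 0x42, slot 0 ⇒ 0x52000 (P0/RW0/US0/PS0)
  ✗ PAGE_NOT_PRESENT  [2 reads]
#2 VA=0x383A1DC2E (r,kernel):
  lvl0: tbl 0x3A, slot 14 ⇒ 0x44007 (P1/RW1/US1/PS0)
  lvl1: tbl 0x44, slot 29 ⇒ 0x47007 (P1/RW1/US1/PS0)
  lvl2: tbl 0x47, slot 29 ⇒ 0x48007 (P1/RW1/US1/PS0)
  ⇒ phys 0x48C2E  [3 reads]
#3 VA=0x20140095D (r,kernel):
  lvl0: tbl 0x3A, slot 8 ⇒ 0x4C007 (P1/RW1/US1/PS0)
  lvl1: tbl 0x4C, slot 10 ⇒ 0x50087 (P1/RW1/US1/PS1)
  ⇒ phys 0x5095D (huge @L1)  [2 reads]
#4 VA=0x7C2600101 (r,kernel):
  lvl0: tbl 0x3A, slot 31 ⇒ 0x54007 (P1/RW1/US1/PS0)
  lvl1: tbl 0x54, slot 19 ⇒ 0x57087 (P1/RW1/US1/PS1)
  ⇒ phys 0x57101 (huge @L1)  [2 reads]
#5 VA=0x10180D5D2 (r,kernel):
  lvl0: tbl 0x3A, slot 4 ⇒ 0x5A007 (P1/RW1/US1/PS0)
  lvl1: tbl 0x5A, slot 12 ⇒ 0x5B007 (P1/RW1/US1/PS0)
  lvl2: tbl 0x5B, slot 13 ⇒ 0x5D007 (P1/RW1/US1/PS0)
  ⇒ phys 0x5D5D2  [3 reads]
#6 VA=0x680809C7D (r,kernel):
  lvl0: tbl 0x3A, slot 26 ⇒ 0x61007 (P1/RW1/US1/PS0)
  lvl1: tbl 0x61, slot 4 ⇒ 0x62007 (P1/RW1/US1/PS0)
  lvl2: tbl 0x62, slot 9 ⇒ 0x66007 (P1/RW1/US1/PS0)
  ⇒ phys 0x66C7D  [3 reads]
#7 VA=0x3C34005B2 (r,kernel):
  lvl0: tbl 0x3A, slot 15 ⇒ 0x69007 (P1/RW1/US1/PS0)
  lvl1: tbl 0x69, slot 26 ⇒ 0x6C087 (P1/RW1/US1/PS1)
  ⇒ phys 0x6C5B2 (huge @L1)  [2 reads]

TLB: [["0x10180D", "0x5D"], ["0x680809", "0x66"], ["0x3C3400", "0x6C"]]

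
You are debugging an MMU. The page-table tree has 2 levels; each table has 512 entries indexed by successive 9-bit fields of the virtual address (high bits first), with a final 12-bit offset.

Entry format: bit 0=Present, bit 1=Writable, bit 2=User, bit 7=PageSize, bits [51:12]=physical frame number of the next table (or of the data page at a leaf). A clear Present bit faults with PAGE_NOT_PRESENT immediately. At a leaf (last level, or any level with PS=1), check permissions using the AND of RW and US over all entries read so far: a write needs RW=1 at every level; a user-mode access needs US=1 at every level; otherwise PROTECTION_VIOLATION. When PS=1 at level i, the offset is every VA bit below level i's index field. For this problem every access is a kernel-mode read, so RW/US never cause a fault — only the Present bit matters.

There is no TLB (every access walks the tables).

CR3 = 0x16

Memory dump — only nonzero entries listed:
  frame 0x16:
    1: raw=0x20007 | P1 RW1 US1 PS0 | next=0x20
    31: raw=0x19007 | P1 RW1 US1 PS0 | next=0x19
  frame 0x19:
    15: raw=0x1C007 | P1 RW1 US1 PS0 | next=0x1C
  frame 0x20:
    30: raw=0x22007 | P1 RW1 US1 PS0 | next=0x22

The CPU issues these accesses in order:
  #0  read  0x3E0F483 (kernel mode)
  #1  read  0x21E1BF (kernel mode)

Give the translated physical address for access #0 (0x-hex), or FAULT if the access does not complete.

Per-access translation:
#0 VA=0x3E0F483 (r,kernel):
  L0: frame=0x16 idx=31 entry=0x19007 [P=1 RW=1 US=1 PS=0]
  L1: frame=0x19 idx=15 entry=0x1C007 [P=1 RW=1 US=1 PS=0]
  ⇒ phys 0x1C483  [2 reads]
#1 VA=0x21E1BF (r,kernel):
  L0: frame=0x16 idx=1 entry=0x20007 [P=1 RW=1 US=1 PS=0]
  L1: frame=0x20 idx=30 entry=0x22007 [P=1 RW=1 US=1 PS=0]
  ⇒ phys 0x221BF  [2 reads]

Access #0 PA: 0x1C483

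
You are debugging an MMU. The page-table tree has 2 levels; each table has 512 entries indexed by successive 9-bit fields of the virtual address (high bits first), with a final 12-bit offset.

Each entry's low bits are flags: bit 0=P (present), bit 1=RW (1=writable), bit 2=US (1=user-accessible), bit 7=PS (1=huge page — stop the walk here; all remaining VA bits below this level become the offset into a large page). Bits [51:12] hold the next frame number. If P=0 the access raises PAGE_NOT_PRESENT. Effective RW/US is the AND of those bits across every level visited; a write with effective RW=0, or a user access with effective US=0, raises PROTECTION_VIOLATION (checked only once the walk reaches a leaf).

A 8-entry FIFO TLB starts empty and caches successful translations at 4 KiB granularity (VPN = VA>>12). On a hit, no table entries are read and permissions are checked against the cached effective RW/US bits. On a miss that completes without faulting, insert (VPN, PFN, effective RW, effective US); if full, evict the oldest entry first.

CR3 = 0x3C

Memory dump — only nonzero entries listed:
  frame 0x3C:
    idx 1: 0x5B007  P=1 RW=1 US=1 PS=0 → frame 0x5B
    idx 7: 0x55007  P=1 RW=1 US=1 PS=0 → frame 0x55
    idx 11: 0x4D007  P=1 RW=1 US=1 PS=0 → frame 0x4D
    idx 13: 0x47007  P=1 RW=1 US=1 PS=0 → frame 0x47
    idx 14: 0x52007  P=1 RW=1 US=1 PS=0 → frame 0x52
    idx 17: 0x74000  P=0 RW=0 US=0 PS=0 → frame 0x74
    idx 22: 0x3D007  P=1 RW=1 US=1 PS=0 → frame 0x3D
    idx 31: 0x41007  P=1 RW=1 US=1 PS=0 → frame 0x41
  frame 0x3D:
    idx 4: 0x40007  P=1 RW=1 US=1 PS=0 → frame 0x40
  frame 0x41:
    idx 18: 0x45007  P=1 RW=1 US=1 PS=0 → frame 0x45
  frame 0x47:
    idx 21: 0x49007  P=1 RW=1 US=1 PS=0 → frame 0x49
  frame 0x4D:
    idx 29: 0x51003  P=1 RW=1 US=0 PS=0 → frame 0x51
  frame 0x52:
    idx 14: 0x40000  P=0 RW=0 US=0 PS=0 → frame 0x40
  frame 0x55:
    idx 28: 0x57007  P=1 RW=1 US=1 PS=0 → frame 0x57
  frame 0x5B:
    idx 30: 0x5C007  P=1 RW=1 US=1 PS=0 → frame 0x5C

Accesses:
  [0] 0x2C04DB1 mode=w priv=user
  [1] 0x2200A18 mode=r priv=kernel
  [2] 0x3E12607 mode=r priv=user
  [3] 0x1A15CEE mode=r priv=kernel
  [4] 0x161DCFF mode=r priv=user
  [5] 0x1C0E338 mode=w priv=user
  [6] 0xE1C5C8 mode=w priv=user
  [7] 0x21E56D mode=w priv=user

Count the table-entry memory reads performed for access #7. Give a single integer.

Per-access translation:
#0 VA=0x2C04DB1 (w,user):
  L0: frame=0x3C idx=22 entry=0x3D007 [P=1 RW=1 US=1 PS=0]
  L1: frame=0x3D idx=4 entry=0x40007 [P=1 RW=1 US=1 PS=0]
  ⇒ phys 0x40DB1  [2 reads]
#1 VA=0x2200A18 (r,kernel):
  L0: frame=0x3C idx=17 entry=0x74000 [P=0 RW=0 US=0 PS=0]
  ✗ PAGE_NOT_PRESENT  [1 reads]
#2 VA=0x3E12607 (r,user):
  L0: frame=0x3C idx=31 entry=0x41007 [P=1 RW=1 US=1 PS=0]
  L1: frame=0x41 idx=18 entry=0x45007 [P=1 RW=1 US=1 PS=0]
  ⇒ phys 0x45607  [2 reads]
#3 VA=0x1A15CEE (r,kernel):
  L0: frame=0x3C idx=13 entry=0x47007 [P=1 RW=1 US=1 PS=0]
  L1: frame=0x47 idx=21 entry=0x49007 [P=1 RW=1 US=1 PS=0]
  ⇒ phys 0x49CEE  [2 reads]
#4 VA=0x161DCFF (r,user):
  L0: frame=0x3C idx=11 entry=0x4D007 [P=1 RW=1 US=1 PS=0]
  L1: frame=0x4D idx=29 entry=0x51003 [P=1 RW=1 US=0 PS=0]
  ✗ PROTECTION_VIOLATION  [2 reads]
#5 VA=0x1C0E338 (w,user):
  L0: frame=0x3C idx=14 entry=0x52007 [P=1 RW=1 US=1 PS=0]
  L1: frame=0x52 idx=14 entry=0x40000 [P=0 RW=0 US=0 PS=0]
  ✗ PAGE_NOT_PRESENT  [2 reads]
#6 VA=0xE1C5C8 (w,user):
  L0: frame=0x3C idx=7 entry=0x55007 [P=1 RW=1 US=1 PS=0]
  L1: frame=0x55 idx=28 entry=0x57007 [P=1 RW=1 US=1 PS=0]
  ⇒ phys 0x575C8  [2 reads]
#7 VA=0x21E56D (w,user):
  L0: frame=0x3C idx=1 entry=0x5B007 [P=1 RW=1 US=1 PS=0]
  L1: frame=0x5B idx=30 entry=0x5C007 [P=1 RW=1 US=1 PS=0]
  ⇒ phys 0x5C56D  [2 reads]

Entries read for #7: 2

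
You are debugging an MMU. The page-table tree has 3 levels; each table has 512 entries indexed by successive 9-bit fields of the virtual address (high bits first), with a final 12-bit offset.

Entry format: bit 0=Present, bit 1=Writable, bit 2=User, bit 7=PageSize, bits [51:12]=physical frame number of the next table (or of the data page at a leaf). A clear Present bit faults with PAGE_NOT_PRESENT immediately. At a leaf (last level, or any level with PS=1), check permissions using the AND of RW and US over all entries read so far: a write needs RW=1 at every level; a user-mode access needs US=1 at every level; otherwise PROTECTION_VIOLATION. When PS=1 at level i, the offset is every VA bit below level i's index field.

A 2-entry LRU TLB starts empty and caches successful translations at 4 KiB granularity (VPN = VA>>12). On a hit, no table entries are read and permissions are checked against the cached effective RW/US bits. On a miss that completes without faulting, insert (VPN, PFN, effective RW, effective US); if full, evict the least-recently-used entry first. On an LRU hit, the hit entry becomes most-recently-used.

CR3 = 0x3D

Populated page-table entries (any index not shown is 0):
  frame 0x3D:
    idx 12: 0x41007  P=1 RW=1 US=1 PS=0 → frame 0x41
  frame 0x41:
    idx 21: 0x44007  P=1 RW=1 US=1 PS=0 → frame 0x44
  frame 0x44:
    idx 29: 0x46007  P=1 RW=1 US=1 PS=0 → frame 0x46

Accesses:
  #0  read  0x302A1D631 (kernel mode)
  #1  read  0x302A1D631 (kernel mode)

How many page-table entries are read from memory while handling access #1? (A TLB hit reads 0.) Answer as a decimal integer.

Walk each access:
#0 VA=0x302A1D631 (r,kernel):
  L0: frame=0x3D idx=12 entry=0x41007 [P=1 RW=1 US=1 PS=0]
  L1: frame=0x41 idx=21 entry=0x44007 [P=1 RW=1 US=1 PS=0]
  L2: frame=0x44 idx=29 entry=0x46007 [P=1 RW=1 US=1 PS=0]
  → PA=0x46631  (3 entries read)
#1 VA=0x302A1D631 (r,kernel):
  TLB hit vpn=0x302A1D → PA=0x46631

Entries read for #1: 0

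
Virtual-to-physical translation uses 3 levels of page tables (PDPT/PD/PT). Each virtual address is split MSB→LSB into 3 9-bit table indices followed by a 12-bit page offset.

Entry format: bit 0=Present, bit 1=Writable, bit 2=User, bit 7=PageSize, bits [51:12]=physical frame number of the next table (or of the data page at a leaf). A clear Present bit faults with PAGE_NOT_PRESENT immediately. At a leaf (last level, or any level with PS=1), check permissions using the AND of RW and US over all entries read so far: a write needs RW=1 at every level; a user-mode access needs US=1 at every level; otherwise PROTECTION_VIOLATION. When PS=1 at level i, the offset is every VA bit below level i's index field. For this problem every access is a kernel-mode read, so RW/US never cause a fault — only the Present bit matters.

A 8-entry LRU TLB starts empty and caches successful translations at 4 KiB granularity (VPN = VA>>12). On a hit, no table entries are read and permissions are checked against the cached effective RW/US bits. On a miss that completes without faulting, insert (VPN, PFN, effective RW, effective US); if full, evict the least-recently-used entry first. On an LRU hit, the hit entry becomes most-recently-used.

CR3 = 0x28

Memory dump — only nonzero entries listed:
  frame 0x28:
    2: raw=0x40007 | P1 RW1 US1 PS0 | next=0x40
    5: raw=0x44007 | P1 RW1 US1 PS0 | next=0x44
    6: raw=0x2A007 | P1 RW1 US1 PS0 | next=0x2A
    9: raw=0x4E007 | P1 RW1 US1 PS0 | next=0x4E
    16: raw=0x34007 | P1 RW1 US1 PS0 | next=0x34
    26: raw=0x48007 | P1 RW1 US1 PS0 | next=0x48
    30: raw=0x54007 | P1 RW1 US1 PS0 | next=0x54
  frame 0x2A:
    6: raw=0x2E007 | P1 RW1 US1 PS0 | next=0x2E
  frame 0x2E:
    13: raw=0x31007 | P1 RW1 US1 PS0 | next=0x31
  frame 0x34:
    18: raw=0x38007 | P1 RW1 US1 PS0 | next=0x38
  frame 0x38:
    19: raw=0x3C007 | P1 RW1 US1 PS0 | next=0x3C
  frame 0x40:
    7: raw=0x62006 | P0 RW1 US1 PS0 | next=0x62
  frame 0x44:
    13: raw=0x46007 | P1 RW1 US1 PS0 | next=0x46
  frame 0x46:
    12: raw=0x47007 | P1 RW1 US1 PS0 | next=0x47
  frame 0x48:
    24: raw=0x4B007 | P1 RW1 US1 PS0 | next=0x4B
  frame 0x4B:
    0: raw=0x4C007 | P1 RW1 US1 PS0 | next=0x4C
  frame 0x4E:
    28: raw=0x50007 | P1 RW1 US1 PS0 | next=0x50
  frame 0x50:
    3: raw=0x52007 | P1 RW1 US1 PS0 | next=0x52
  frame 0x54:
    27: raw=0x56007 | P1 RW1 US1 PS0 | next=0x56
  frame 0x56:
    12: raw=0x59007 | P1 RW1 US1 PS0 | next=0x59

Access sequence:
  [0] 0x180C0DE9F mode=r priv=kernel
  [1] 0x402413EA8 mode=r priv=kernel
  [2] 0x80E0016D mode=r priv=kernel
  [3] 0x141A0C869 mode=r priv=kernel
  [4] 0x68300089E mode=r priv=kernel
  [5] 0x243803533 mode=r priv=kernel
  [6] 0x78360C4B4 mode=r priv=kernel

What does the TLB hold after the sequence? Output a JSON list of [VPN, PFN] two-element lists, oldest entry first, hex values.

Per-access translation:
#0 VA=0x180C0DE9F (r,kernel):
  L0: frame=0x28 idx=6 entry=0x2A007 [P=1 RW=1 US=1 PS=0]
  L1: frame=0x2A idx=6 entry=0x2E007 [P=1 RW=1 US=1 PS=0]
  L2: frame=0x2E idx=13 entry=0x31007 [P=1 RW=1 US=1 PS=0]
  ✓ 0x31E9F  — 3 lookups
#1 VA=0x402413EA8 (r,kernel):
  L0: frame=0x28 idx=16 entry=0x34007 [P=1 RW=1 US=1 PS=0]
  L1: frame=0x34 idx=18 entry=0x38007 [P=1 RW=1 US=1 PS=0]
  L2: frame=0x38 idx=19 entry=0x3C007 [P=1 RW=1 US=1 PS=0]
  ✓ 0x3CEA8  — 3 lookups
#2 VA=0x80E0016D (r,kernel):
  L0: frame=0x28 idx=2 entry=0x40007 [P=1 RW=1 US=1 PS=0]
  L1: frame=0x40 idx=7 entry=0x62006 [P=0 RW=1 US=1 PS=0]
  ✗ PAGE_NOT_PRESENT  [2 reads]
#3 VA=0x141A0C869 (r,kernel):
  L0: frame=0x28 idx=5 entry=0x44007 [P=1 RW=1 US=1 PS=0]
  L1: frame=0x44 idx=13 entry=0x46007 [P=1 RW=1 US=1 PS=0]
  L2: frame=0x46 idx=12 entry=0x47007 [P=1 RW=1 US=1 PS=0]
  ✓ 0x47869  — 3 lookups
#4 VA=0x68300089E (r,kernel):
  L0: frame=0x28 idx=26 entry=0x48007 [P=1 RW=1 US=1 PS=0]
  L1: frame=0x48 idx=24 entry=0x4B007 [P=1 RW=1 US=1 PS=0]
  L2: frame=0x4B idx=0 entry=0x4C007 [P=1 RW=1 US=1 PS=0]
  ✓ 0x4C89E  — 3 lookups
#5 VA=0x243803533 (r,kernel):
  L0: frame=0x28 idx=9 entry=0x4E007 [P=1 RW=1 US=1 PS=0]
  L1: frame=0x4E idx=28 entry=0x50007 [P=1 RW=1 US=1 PS=0]
  L2: frame=0x50 idx=3 entry=0x52007 [P=1 RW=1 US=1 PS=0]
  ✓ 0x52533  — 3 lookups
#6 VA=0x78360C4B4 (r,kernel):
  L0: frame=0x28 idx=30 entry=0x54007 [P=1 RW=1 US=1 PS=0]
  L1: frame=0x54 idx=27 entry=0x56007 [P=1 RW=1 US=1 PS=0]
  L2: frame=0x56 idx=12 entry=0x59007 [P=1 RW=1 US=1 PS=0]
  ✓ 0x594B4  — 3 lookups

TLB: [["0x180C0D", "0x31"], ["0x402413", "0x3C"], ["0x141A0C", "0x47"], ["0x683000", "0x4C"], ["0x243803", "0x52"], ["0x78360C", "0x59"]]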